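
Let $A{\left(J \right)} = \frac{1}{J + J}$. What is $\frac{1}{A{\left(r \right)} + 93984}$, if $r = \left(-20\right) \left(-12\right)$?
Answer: $\frac{480}{45112321} \approx 1.064 \cdot 10^{-5}$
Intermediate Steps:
$r = 240$
$A{\left(J \right)} = \frac{1}{2 J}$
$\frac{1}{A{\left(r \right)} + 93984} = \frac{1}{\frac{1}{2 \cdot 240} + 93984} = \frac{1}{\frac{1}{2} \cdot \frac{1}{240} + 93984} = \frac{1}{\frac{1}{480} + 93984} = \frac{1}{\frac{45112321}{480}} = \frac{480}{45112321}$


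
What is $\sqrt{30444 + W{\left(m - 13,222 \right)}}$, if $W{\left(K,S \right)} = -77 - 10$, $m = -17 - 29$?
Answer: $3 \sqrt{3373} \approx 174.23$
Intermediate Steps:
$m = -46$
$W{\left(K,S \right)} = -87$
$\sqrt{30444 + W{\left(m - 13,222 \right)}} = \sqrt{30444 - 87} = \sqrt{30357} = 3 \sqrt{3373}$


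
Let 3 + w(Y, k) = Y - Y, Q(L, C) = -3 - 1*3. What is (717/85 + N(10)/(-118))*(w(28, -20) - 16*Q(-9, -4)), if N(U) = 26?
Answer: 3831414/5015 ≈ 763.99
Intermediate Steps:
Q(L, C) = -6 (Q(L, C) = -3 - 3 = -6)
w(Y, k) = -3 (w(Y, k) = -3 + (Y - Y) = -3 + 0 = -3)
(717/85 + N(10)/(-118))*(w(28, -20) - 16*Q(-9, -4)) = (717/85 + 26/(-118))*(-3 - 16*(-6)) = (717*(1/85) + 26*(-1/118))*(-3 + 96) = (717/85 - 13/59)*93 = (41198/5015)*93 = 3831414/5015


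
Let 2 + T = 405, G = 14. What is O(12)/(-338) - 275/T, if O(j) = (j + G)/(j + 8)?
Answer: -5531/8060 ≈ -0.68623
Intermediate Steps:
T = 403 (T = -2 + 405 = 403)
O(j) = (14 + j)/(8 + j) (O(j) = (j + 14)/(j + 8) = (14 + j)/(8 + j))
O(12)/(-338) - 275/T = ((14 + 12)/(8 + 12))/(-338) - 275/403 = (26/20)*(-1/338) - 275*1/403 = ((1/20)*26)*(-1/338) - 275/403 = (13/10)*(-1/338) - 275/403 = -1/260 - 275/403 = -5531/8060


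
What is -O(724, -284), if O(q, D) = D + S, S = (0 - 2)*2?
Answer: 288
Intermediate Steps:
S = -4 (S = -2*2 = -4)
O(q, D) = -4 + D (O(q, D) = D - 4 = -4 + D)
-O(724, -284) = -(-4 - 284) = -1*(-288) = 288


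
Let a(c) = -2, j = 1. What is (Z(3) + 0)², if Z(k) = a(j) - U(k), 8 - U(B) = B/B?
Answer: 81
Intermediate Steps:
U(B) = 7 (U(B) = 8 - B/B = 8 - 1*1 = 8 - 1 = 7)
Z(k) = -9 (Z(k) = -2 - 1*7 = -2 - 7 = -9)
(Z(3) + 0)² = (-9 + 0)² = (-9)² = 81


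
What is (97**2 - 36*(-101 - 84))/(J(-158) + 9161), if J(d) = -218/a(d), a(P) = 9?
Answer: 144621/82231 ≈ 1.7587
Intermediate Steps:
J(d) = -218/9
(97**2 - 36*(-101 - 84))/(J(-158) + 9161) = (97**2 - 36*(-101 - 84))/(-218/9 + 9161) = (9409 - 36*(-185))/(82231/9) = (9409 + 6660)*(9/82231) = 16069*(9/82231) = 144621/82231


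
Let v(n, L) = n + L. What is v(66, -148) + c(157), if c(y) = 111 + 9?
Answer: 38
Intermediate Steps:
v(n, L) = L + n
c(y) = 120
v(66, -148) + c(157) = (-148 + 66) + 120 = -82 + 120 = 38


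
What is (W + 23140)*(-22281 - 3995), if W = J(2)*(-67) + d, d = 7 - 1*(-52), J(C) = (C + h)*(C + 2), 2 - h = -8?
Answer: -525073308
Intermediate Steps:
h = 10 (h = 2 - 1*(-8) = 2 + 8 = 10)
J(C) = (2 + C)*(10 + C) (J(C) = (C + 10)*(C + 2) = (10 + C)*(2 + C) = (2 + C)*(10 + C))
d = 59 (d = 7 + 52 = 59)
W = -3157 (W = (20 + 2² + 12*2)*(-67) + 59 = (20 + 4 + 24)*(-67) + 59 = 48*(-67) + 59 = -3216 + 59 = -3157)
(W + 23140)*(-22281 - 3995) = (-3157 + 23140)*(-22281 - 3995) = 19983*(-26276) = -525073308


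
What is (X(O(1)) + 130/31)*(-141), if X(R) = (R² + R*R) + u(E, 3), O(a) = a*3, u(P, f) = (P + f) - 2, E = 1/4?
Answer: -409887/124 ≈ -3305.5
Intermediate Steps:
E = ¼ ≈ 0.25000
u(P, f) = -2 + P + f
O(a) = 3*a
X(R) = 5/4 + 2*R² (X(R) = (R² + R*R) + (-2 + ¼ + 3) = (R² + R²) + 5/4 = 2*R² + 5/4 = 5/4 + 2*R²)
(X(O(1)) + 130/31)*(-141) = ((5/4 + 2*(3*1)²) + 130/31)*(-141) = ((5/4 + 2*3²) + 130*(1/31))*(-141) = ((5/4 + 2*9) + 130/31)*(-141) = ((5/4 + 18) + 130/31)*(-141) = (77/4 + 130/31)*(-141) = (2907/124)*(-141) = -409887/124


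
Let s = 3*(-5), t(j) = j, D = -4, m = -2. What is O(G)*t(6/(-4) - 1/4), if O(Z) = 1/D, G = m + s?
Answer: 7/16 ≈ 0.43750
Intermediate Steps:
s = -15
G = -17 (G = -2 - 15 = -17)
O(Z) = -¼ (O(Z) = 1/(-4) = -¼)
O(G)*t(6/(-4) - 1/4) = -(6/(-4) - 1/4)/4 = -(6*(-¼) - 1*¼)/4 = -(-3/2 - ¼)/4 = -¼*(-7/4) = 7/16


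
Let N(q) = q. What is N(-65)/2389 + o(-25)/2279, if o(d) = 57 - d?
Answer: 47763/5444531 ≈ 0.0087727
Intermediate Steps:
N(-65)/2389 + o(-25)/2279 = -65/2389 + (57 - 1*(-25))/2279 = -65*1/2389 + (57 + 25)*(1/2279) = -65/2389 + 82*(1/2279) = -65/2389 + 82/2279 = 47763/5444531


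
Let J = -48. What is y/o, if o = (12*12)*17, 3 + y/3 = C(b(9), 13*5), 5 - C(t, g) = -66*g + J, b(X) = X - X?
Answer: 1085/204 ≈ 5.3186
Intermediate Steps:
b(X) = 0
C(t, g) = 53 + 66*g (C(t, g) = 5 - (-66*g - 48) = 5 - (-48 - 66*g) = 5 + (48 + 66*g) = 53 + 66*g)
y = 13020 (y = -9 + 3*(53 + 66*(13*5)) = -9 + 3*(53 + 66*65) = -9 + 3*(53 + 4290) = -9 + 3*4343 = -9 + 13029 = 13020)
o = 2448 (o = 144*17 = 2448)
y/o = 13020/2448 = 13020*(1/2448) = 1085/204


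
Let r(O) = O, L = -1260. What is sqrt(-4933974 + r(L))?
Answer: I*sqrt(4935234) ≈ 2221.5*I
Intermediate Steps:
sqrt(-4933974 + r(L)) = sqrt(-4933974 - 1260) = sqrt(-4935234) = I*sqrt(4935234)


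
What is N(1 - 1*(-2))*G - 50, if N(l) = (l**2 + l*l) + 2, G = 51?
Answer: 970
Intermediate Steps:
N(l) = 2 + 2*l**2 (N(l) = (l**2 + l**2) + 2 = 2*l**2 + 2 = 2 + 2*l**2)
N(1 - 1*(-2))*G - 50 = (2 + 2*(1 - 1*(-2))**2)*51 - 50 = (2 + 2*(1 + 2)**2)*51 - 50 = (2 + 2*3**2)*51 - 50 = (2 + 2*9)*51 - 50 = (2 + 18)*51 - 50 = 20*51 - 50 = 1020 - 50 = 970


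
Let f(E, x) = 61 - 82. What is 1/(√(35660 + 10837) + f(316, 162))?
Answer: 7/15352 + √46497/46056 ≈ 0.0051379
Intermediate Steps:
f(E, x) = -21
1/(√(35660 + 10837) + f(316, 162)) = 1/(√(35660 + 10837) - 21) = 1/(√46497 - 21) = 1/(-21 + √46497)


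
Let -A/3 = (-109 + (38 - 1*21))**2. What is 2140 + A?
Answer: -23252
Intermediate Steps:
A = -25392 (A = -3*(-109 + (38 - 1*21))**2 = -3*(-109 + (38 - 21))**2 = -3*(-109 + 17)**2 = -3*(-92)**2 = -3*8464 = -25392)
2140 + A = 2140 - 25392 = -23252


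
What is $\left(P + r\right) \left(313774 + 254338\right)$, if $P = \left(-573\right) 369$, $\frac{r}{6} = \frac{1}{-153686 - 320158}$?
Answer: $- \frac{4743174370911784}{39487} \approx -1.2012 \cdot 10^{11}$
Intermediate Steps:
$r = - \frac{1}{78974}$ ($r = \frac{6}{-153686 - 320158} = \frac{6}{-473844} = 6 \left(- \frac{1}{473844}\right) = - \frac{1}{78974} \approx -1.2662 \cdot 10^{-5}$)
$P = -211437$
$\left(P + r\right) \left(313774 + 254338\right) = \left(-211437 - \frac{1}{78974}\right) \left(313774 + 254338\right) = \left(- \frac{16698025639}{78974}\right) 568112 = - \frac{4743174370911784}{39487}$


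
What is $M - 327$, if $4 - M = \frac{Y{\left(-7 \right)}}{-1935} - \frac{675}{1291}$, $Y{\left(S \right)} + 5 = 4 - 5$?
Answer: $- \frac{268527692}{832695} \approx -322.48$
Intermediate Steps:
$Y{\left(S \right)} = -6$ ($Y{\left(S \right)} = -5 + \left(4 - 5\right) = -5 - 1 = -6$)
$M = \frac{3763573}{832695}$ ($M = 4 - \left(- \frac{6}{-1935} - \frac{675}{1291}\right) = 4 - \left(\left(-6\right) \left(- \frac{1}{1935}\right) - \frac{675}{1291}\right) = 4 - \left(\frac{2}{645} - \frac{675}{1291}\right) = 4 - - \frac{432793}{832695} = 4 + \frac{432793}{832695} = \frac{3763573}{832695} \approx 4.5198$)
$M - 327 = \frac{3763573}{832695} - 327 = - \frac{268527692}{832695}$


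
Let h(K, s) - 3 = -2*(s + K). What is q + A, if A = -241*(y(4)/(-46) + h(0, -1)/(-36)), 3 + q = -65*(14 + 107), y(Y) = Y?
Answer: -6469637/828 ≈ -7813.6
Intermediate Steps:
h(K, s) = 3 - 2*K - 2*s (h(K, s) = 3 - 2*(s + K) = 3 - 2*(K + s) = 3 + (-2*K - 2*s) = 3 - 2*K - 2*s)
q = -7868 (q = -3 - 65*(14 + 107) = -3 - 65*121 = -3 - 7865 = -7868)
A = 45067/828 (A = -241*(4/(-46) + (3 - 2*0 - 2*(-1))/(-36)) = -241*(4*(-1/46) + (3 + 0 + 2)*(-1/36)) = -241*(-2/23 + 5*(-1/36)) = -241*(-2/23 - 5/36) = -241*(-187/828) = 45067/828 ≈ 54.429)
q + A = -7868 + 45067/828 = -6469637/828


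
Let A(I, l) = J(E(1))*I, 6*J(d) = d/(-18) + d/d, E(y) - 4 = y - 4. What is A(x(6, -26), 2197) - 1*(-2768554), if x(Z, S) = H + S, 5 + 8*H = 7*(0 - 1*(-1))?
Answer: 1196013577/432 ≈ 2.7685e+6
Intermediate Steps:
E(y) = y (E(y) = 4 + (y - 4) = 4 + (-4 + y) = y)
H = ¼ (H = -5/8 + (7*(0 - 1*(-1)))/8 = -5/8 + (7*(0 + 1))/8 = -5/8 + (7*1)/8 = -5/8 + (⅛)*7 = -5/8 + 7/8 = ¼ ≈ 0.25000)
x(Z, S) = ¼ + S
J(d) = ⅙ - d/108 (J(d) = (d/(-18) + d/d)/6 = (d*(-1/18) + 1)/6 = (-d/18 + 1)/6 = (1 - d/18)/6 = ⅙ - d/108)
A(I, l) = 17*I/108 (A(I, l) = (⅙ - 1/108*1)*I = (⅙ - 1/108)*I = 17*I/108)
A(x(6, -26), 2197) - 1*(-2768554) = 17*(¼ - 26)/108 - 1*(-2768554) = (17/108)*(-103/4) + 2768554 = -1751/432 + 2768554 = 1196013577/432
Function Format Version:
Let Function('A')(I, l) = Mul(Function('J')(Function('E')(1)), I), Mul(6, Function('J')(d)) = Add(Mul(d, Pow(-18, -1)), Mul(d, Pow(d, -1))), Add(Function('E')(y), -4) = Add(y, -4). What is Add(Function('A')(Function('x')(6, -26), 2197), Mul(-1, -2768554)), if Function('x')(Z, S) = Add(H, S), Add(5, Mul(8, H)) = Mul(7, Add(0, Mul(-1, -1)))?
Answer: Rational(1196013577, 432) ≈ 2.7685e+6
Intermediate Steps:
Function('E')(y) = y (Function('E')(y) = Add(4, Add(y, -4)) = Add(4, Add(-4, y)) = y)
H = Rational(1, 4) (H = Add(Rational(-5, 8), Mul(Rational(1, 8), Mul(7, Add(0, Mul(-1, -1))))) = Add(Rational(-5, 8), Mul(Rational(1, 8), Mul(7, Add(0, 1)))) = Add(Rational(-5, 8), Mul(Rational(1, 8), Mul(7, 1))) = Add(Rational(-5, 8), Mul(Rational(1, 8), 7)) = Add(Rational(-5, 8), Rational(7, 8)) = Rational(1, 4) ≈ 0.25000)
Function('x')(Z, S) = Add(Rational(1, 4), S)
Function('J')(d) = Add(Rational(1, 6), Mul(Rational(-1, 108), d)) (Function('J')(d) = Mul(Rational(1, 6), Add(Mul(d, Pow(-18, -1)), Mul(d, Pow(d, -1)))) = Mul(Rational(1, 6), Add(Mul(d, Rational(-1, 18)), 1)) = Mul(Rational(1, 6), Add(Mul(Rational(-1, 18), d), 1)) = Mul(Rational(1, 6), Add(1, Mul(Rational(-1, 18), d))) = Add(Rational(1, 6), Mul(Rational(-1, 108), d)))
Function('A')(I, l) = Mul(Rational(17, 108), I) (Function('A')(I, l) = Mul(Add(Rational(1, 6), Mul(Rational(-1, 108), 1)), I) = Mul(Add(Rational(1, 6), Rational(-1, 108)), I) = Mul(Rational(17, 108), I))
Add(Function('A')(Function('x')(6, -26), 2197), Mul(-1, -2768554)) = Add(Mul(Rational(17, 108), Add(Rational(1, 4), -26)), Mul(-1, -2768554)) = Add(Mul(Rational(17, 108), Rational(-103, 4)), 2768554) = Add(Rational(-1751, 432), 2768554) = Rational(1196013577, 432)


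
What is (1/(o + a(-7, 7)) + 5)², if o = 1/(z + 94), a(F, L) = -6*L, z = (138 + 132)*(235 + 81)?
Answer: 318676802013441/12869345487769 ≈ 24.762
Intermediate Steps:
z = 85320 (z = 270*316 = 85320)
o = 1/85414 (o = 1/(85320 + 94) = 1/85414 ≈ 1.1708e-5)
(1/(o + a(-7, 7)) + 5)² = (1/(1/85414 - 6*7) + 5)² = (1/(1/85414 - 42) + 5)² = (1/(-3587387/85414) + 5)² = (-85414/3587387 + 5)² = (17851521/3587387)² = 318676802013441/12869345487769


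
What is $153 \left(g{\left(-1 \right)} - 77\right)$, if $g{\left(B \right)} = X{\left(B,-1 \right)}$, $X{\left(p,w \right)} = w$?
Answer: $-11934$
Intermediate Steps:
$g{\left(B \right)} = -1$
$153 \left(g{\left(-1 \right)} - 77\right) = 153 \left(-1 - 77\right) = 153 \left(-78\right) = -11934$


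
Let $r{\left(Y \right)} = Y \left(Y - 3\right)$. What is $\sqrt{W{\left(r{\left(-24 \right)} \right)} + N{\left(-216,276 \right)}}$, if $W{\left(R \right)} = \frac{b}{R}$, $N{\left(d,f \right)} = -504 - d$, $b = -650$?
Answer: $\frac{i \sqrt{93637}}{18} \approx 17.0 i$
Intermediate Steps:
$r{\left(Y \right)} = Y \left(-3 + Y\right)$
$W{\left(R \right)} = - \frac{650}{R}$
$\sqrt{W{\left(r{\left(-24 \right)} \right)} + N{\left(-216,276 \right)}} = \sqrt{- \frac{650}{\left(-24\right) \left(-3 - 24\right)} - 288} = \sqrt{- \frac{650}{\left(-24\right) \left(-27\right)} + \left(-504 + 216\right)} = \sqrt{- \frac{650}{648} - 288} = \sqrt{\left(-650\right) \frac{1}{648} - 288} = \sqrt{- \frac{325}{324} - 288} = \sqrt{- \frac{93637}{324}} = \frac{i \sqrt{93637}}{18}$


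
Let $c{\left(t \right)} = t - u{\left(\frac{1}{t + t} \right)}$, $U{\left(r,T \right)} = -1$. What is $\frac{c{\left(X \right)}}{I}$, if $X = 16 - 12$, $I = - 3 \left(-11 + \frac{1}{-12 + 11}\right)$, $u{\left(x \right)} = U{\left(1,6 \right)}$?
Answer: $\frac{5}{36} \approx 0.13889$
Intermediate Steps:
$u{\left(x \right)} = -1$
$I = 36$ ($I = - 3 \left(-11 + \frac{1}{-1}\right) = - 3 \left(-11 - 1\right) = \left(-3\right) \left(-12\right) = 36$)
$X = 4$ ($X = 16 - 12 = 4$)
$c{\left(t \right)} = 1 + t$ ($c{\left(t \right)} = t - -1 = t + 1 = 1 + t$)
$\frac{c{\left(X \right)}}{I} = \frac{1 + 4}{36} = 5 \cdot \frac{1}{36} = \frac{5}{36}$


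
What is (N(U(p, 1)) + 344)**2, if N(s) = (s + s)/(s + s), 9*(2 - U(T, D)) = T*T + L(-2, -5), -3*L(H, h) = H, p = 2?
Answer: 119025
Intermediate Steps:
L(H, h) = -H/3
U(T, D) = 52/27 - T**2/9 (U(T, D) = 2 - (T*T - 1/3*(-2))/9 = 2 - (T**2 + 2/3)/9 = 2 - (2/3 + T**2)/9 = 2 + (-2/27 - T**2/9) = 52/27 - T**2/9)
N(s) = 1 (N(s) = (2*s)/((2*s)) = (2*s)*(1/(2*s)) = 1)
(N(U(p, 1)) + 344)**2 = (1 + 344)**2 = 345**2 = 119025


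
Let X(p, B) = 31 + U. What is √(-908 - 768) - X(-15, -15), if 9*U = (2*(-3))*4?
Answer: -85/3 + 2*I*√419 ≈ -28.333 + 40.939*I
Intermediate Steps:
U = -8/3 (U = ((2*(-3))*4)/9 = (-6*4)/9 = (⅑)*(-24) = -8/3 ≈ -2.6667)
X(p, B) = 85/3 (X(p, B) = 31 - 8/3 = 85/3)
√(-908 - 768) - X(-15, -15) = √(-908 - 768) - 1*85/3 = √(-1676) - 85/3 = 2*I*√419 - 85/3 = -85/3 + 2*I*√419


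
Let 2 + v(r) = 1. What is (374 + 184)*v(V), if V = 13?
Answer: -558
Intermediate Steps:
v(r) = -1 (v(r) = -2 + 1 = -1)
(374 + 184)*v(V) = (374 + 184)*(-1) = 558*(-1) = -558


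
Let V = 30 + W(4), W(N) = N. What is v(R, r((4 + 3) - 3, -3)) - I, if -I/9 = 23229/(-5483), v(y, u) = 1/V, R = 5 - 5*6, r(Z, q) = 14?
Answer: -7102591/186422 ≈ -38.100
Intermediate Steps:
R = -25 (R = 5 - 30 = -25)
V = 34 (V = 30 + 4 = 34)
v(y, u) = 1/34
I = 209061/5483 (I = -209061/(-5483) = -209061*(-1)/5483 = -9*(-23229/5483) = 209061/5483 ≈ 38.129)
v(R, r((4 + 3) - 3, -3)) - I = 1/34 - 1*209061/5483 = 1/34 - 209061/5483 = -7102591/186422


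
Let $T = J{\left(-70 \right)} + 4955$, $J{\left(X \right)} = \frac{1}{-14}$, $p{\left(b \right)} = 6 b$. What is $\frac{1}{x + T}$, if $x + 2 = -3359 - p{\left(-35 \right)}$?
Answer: $\frac{14}{25255} \approx 0.00055435$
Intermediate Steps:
$x = -3151$ ($x = -2 - \left(3359 + 6 \left(-35\right)\right) = -2 - 3149 = -3151$)
$J{\left(X \right)} = - \frac{1}{14}$
$T = \frac{69369}{14}$ ($T = - \frac{1}{14} + 4955 = \frac{69369}{14} \approx 4954.9$)
$\frac{1}{x + T} = \frac{1}{-3151 + \frac{69369}{14}} = \frac{1}{\frac{25255}{14}} = \frac{14}{25255}$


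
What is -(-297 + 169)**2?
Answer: -16384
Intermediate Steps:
-(-297 + 169)**2 = -1*(-128)**2 = -1*16384 = -16384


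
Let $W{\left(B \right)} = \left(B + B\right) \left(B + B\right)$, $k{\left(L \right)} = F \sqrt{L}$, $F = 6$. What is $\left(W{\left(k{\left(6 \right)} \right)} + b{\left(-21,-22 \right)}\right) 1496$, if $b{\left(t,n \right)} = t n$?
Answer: $1983696$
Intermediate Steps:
$k{\left(L \right)} = 6 \sqrt{L}$
$W{\left(B \right)} = 4 B^{2}$ ($W{\left(B \right)} = 2 B 2 B = 4 B^{2}$)
$b{\left(t,n \right)} = n t$
$\left(W{\left(k{\left(6 \right)} \right)} + b{\left(-21,-22 \right)}\right) 1496 = \left(4 \left(6 \sqrt{6}\right)^{2} - -462\right) 1496 = \left(4 \cdot 216 + 462\right) 1496 = \left(864 + 462\right) 1496 = 1326 \cdot 1496 = 1983696$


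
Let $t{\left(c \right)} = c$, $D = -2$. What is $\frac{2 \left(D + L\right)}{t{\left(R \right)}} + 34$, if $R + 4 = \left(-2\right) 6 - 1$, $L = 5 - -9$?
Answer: $\frac{554}{17} \approx 32.588$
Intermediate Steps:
$L = 14$ ($L = 5 + 9 = 14$)
$R = -17$ ($R = -4 - 13 = -17$)
$\frac{2 \left(D + L\right)}{t{\left(R \right)}} + 34 = \frac{2 \left(-2 + 14\right)}{-17} + 34 = - \frac{2 \cdot 12}{17} + 34 = \left(- \frac{1}{17}\right) 24 + 34 = - \frac{24}{17} + 34 = \frac{554}{17}$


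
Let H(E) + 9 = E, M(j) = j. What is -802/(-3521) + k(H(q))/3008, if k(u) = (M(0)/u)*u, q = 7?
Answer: 802/3521 ≈ 0.22778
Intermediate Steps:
H(E) = -9 + E
k(u) = 0 (k(u) = (0/u)*u = 0*u = 0)
-802/(-3521) + k(H(q))/3008 = -802/(-3521) + 0/3008 = -802*(-1/3521) + 0*(1/3008) = 802/3521 + 0 = 802/3521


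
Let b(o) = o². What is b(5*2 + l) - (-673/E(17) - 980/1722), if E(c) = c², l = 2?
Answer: 5221777/35547 ≈ 146.90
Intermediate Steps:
b(5*2 + l) - (-673/E(17) - 980/1722) = (5*2 + 2)² - (-673/(17²) - 980/1722) = (10 + 2)² - (-673/289 - 980*1/1722) = 12² - (-673*1/289 - 70/123) = 144 - (-673/289 - 70/123) = 144 - 1*(-103009/35547) = 144 + 103009/35547 = 5221777/35547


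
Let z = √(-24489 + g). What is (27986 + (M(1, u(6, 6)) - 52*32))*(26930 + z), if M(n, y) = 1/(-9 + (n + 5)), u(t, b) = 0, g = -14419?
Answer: 2126527450/3 + 157930*I*√9727/3 ≈ 7.0884e+8 + 5.192e+6*I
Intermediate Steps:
M(n, y) = 1/(-4 + n) (M(n, y) = 1/(-9 + (5 + n)) = 1/(-4 + n))
z = 2*I*√9727 (z = √(-24489 - 14419) = √(-38908) = 2*I*√9727 ≈ 197.25*I)
(27986 + (M(1, u(6, 6)) - 52*32))*(26930 + z) = (27986 + (1/(-4 + 1) - 52*32))*(26930 + 2*I*√9727) = (27986 + (1/(-3) - 1664))*(26930 + 2*I*√9727) = (27986 + (-⅓ - 1664))*(26930 + 2*I*√9727) = (27986 - 4993/3)*(26930 + 2*I*√9727) = 78965*(26930 + 2*I*√9727)/3 = 2126527450/3 + 157930*I*√9727/3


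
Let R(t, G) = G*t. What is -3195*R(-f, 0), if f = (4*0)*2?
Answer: 0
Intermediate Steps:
f = 0 (f = 0*2 = 0)
-3195*R(-f, 0) = -0*(-1*0) = -0*0 = -3195*0 = 0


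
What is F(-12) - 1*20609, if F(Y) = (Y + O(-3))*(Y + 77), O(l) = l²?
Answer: -20804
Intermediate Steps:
F(Y) = (9 + Y)*(77 + Y) (F(Y) = (Y + (-3)²)*(Y + 77) = (Y + 9)*(77 + Y) = (9 + Y)*(77 + Y))
F(-12) - 1*20609 = (693 + (-12)² + 86*(-12)) - 1*20609 = (693 + 144 - 1032) - 20609 = -195 - 20609 = -20804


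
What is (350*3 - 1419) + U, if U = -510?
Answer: -879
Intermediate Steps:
(350*3 - 1419) + U = (350*3 - 1419) - 510 = (1050 - 1419) - 510 = -369 - 510 = -879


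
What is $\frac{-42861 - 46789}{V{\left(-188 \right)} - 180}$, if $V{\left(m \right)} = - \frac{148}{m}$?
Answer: $\frac{4213550}{8423} \approx 500.24$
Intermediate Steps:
$\frac{-42861 - 46789}{V{\left(-188 \right)} - 180} = \frac{-42861 - 46789}{- \frac{148}{-188} - 180} = - \frac{89650}{\left(-148\right) \left(- \frac{1}{188}\right) - 180} = - \frac{89650}{\frac{37}{47} - 180} = - \frac{89650}{- \frac{8423}{47}} = \left(-89650\right) \left(- \frac{47}{8423}\right) = \frac{4213550}{8423}$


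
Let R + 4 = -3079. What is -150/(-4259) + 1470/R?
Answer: -5798280/13130497 ≈ -0.44159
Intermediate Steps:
R = -3083 (R = -4 - 3079 = -3083)
-150/(-4259) + 1470/R = -150/(-4259) + 1470/(-3083) = -150*(-1/4259) + 1470*(-1/3083) = 150/4259 - 1470/3083 = -5798280/13130497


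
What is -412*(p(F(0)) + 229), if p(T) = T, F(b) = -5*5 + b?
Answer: -84048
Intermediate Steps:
F(b) = -25 + b
-412*(p(F(0)) + 229) = -412*((-25 + 0) + 229) = -412*(-25 + 229) = -412*204 = -84048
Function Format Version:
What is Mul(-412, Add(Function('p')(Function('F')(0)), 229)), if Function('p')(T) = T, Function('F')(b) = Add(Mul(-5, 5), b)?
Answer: -84048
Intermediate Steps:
Function('F')(b) = Add(-25, b)
Mul(-412, Add(Function('p')(Function('F')(0)), 229)) = Mul(-412, Add(Add(-25, 0), 229)) = Mul(-412, Add(-25, 229)) = Mul(-412, 204) = -84048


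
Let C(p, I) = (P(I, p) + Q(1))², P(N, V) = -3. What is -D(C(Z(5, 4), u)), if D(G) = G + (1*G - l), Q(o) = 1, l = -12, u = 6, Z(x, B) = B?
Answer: -20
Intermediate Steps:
C(p, I) = 4 (C(p, I) = (-3 + 1)² = (-2)² = 4)
D(G) = 12 + 2*G (D(G) = G + (1*G - 1*(-12)) = G + (G + 12) = G + (12 + G) = 12 + 2*G)
-D(C(Z(5, 4), u)) = -(12 + 2*4) = -(12 + 8) = -1*20 = -20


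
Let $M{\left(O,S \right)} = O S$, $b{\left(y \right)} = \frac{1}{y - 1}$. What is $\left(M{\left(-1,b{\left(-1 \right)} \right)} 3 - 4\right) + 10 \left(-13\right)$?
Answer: $- \frac{265}{2} \approx -132.5$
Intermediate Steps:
$b{\left(y \right)} = \frac{1}{-1 + y}$
$\left(M{\left(-1,b{\left(-1 \right)} \right)} 3 - 4\right) + 10 \left(-13\right) = \left(- \frac{1}{-1 - 1} \cdot 3 - 4\right) + 10 \left(-13\right) = \left(- \frac{1}{-2} \cdot 3 - 4\right) - 130 = \left(\left(-1\right) \left(- \frac{1}{2}\right) 3 - 4\right) - 130 = \left(\frac{1}{2} \cdot 3 - 4\right) - 130 = \left(\frac{3}{2} - 4\right) - 130 = - \frac{5}{2} - 130 = - \frac{265}{2}$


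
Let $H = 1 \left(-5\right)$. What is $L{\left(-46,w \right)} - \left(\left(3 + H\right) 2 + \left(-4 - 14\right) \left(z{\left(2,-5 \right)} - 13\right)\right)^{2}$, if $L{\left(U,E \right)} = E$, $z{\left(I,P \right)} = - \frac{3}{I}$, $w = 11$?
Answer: $-66038$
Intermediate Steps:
$H = -5$
$L{\left(-46,w \right)} - \left(\left(3 + H\right) 2 + \left(-4 - 14\right) \left(z{\left(2,-5 \right)} - 13\right)\right)^{2} = 11 - \left(\left(3 - 5\right) 2 + \left(-4 - 14\right) \left(- \frac{3}{2} - 13\right)\right)^{2} = 11 - \left(\left(-2\right) 2 - 18 \left(\left(-3\right) \frac{1}{2} - 13\right)\right)^{2} = 11 - \left(-4 - 18 \left(- \frac{3}{2} - 13\right)\right)^{2} = 11 - \left(-4 - -261\right)^{2} = 11 - \left(-4 + 261\right)^{2} = 11 - 257^{2} = 11 - 66049 = -66038$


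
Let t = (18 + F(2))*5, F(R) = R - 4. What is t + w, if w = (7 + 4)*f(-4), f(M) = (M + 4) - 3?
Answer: 47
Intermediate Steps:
F(R) = -4 + R
f(M) = 1 + M (f(M) = (4 + M) - 3 = 1 + M)
w = -33 (w = (7 + 4)*(1 - 4) = 11*(-3) = -33)
t = 80 (t = (18 + (-4 + 2))*5 = (18 - 2)*5 = 16*5 = 80)
t + w = 80 - 33 = 47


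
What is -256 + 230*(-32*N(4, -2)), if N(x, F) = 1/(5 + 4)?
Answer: -9664/9 ≈ -1073.8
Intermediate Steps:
N(x, F) = ⅑ (N(x, F) = 1/9 = ⅑)
-256 + 230*(-32*N(4, -2)) = -256 + 230*(-32*⅑) = -256 + 230*(-32/9) = -256 - 7360/9 = -9664/9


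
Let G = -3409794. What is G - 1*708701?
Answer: -4118495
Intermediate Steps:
G - 1*708701 = -3409794 - 1*708701 = -3409794 - 708701 = -4118495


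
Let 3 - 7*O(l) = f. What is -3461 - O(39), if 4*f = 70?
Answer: -48425/14 ≈ -3458.9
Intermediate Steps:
f = 35/2 (f = (¼)*70 = 35/2 ≈ 17.500)
O(l) = -29/14 (O(l) = 3/7 - ⅐*35/2 = 3/7 - 5/2 = -29/14)
-3461 - O(39) = -3461 - 1*(-29/14) = -3461 + 29/14 = -48425/14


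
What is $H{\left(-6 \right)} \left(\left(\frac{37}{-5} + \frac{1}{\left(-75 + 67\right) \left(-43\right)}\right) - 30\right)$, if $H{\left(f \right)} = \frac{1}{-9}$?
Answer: $\frac{7147}{1720} \approx 4.1552$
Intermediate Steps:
$H{\left(f \right)} = - \frac{1}{9}$
$H{\left(-6 \right)} \left(\left(\frac{37}{-5} + \frac{1}{\left(-75 + 67\right) \left(-43\right)}\right) - 30\right) = - \frac{\left(\frac{37}{-5} + \frac{1}{\left(-75 + 67\right) \left(-43\right)}\right) - 30}{9} = - \frac{\left(37 \left(- \frac{1}{5}\right) + \frac{1}{-8} \left(- \frac{1}{43}\right)\right) - 30}{9} = - \frac{\left(- \frac{37}{5} - - \frac{1}{344}\right) - 30}{9} = - \frac{\left(- \frac{37}{5} + \frac{1}{344}\right) - 30}{9} = - \frac{- \frac{12723}{1720} - 30}{9} = \left(- \frac{1}{9}\right) \left(- \frac{64323}{1720}\right) = \frac{7147}{1720}$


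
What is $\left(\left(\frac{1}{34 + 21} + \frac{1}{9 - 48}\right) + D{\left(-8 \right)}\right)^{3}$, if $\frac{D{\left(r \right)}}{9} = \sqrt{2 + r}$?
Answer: $\frac{107332707104}{9869198625} - \frac{2236097382 i \sqrt{6}}{511225} \approx 10.876 - 10714.0 i$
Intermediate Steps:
$D{\left(r \right)} = 9 \sqrt{2 + r}$
$\left(\left(\frac{1}{34 + 21} + \frac{1}{9 - 48}\right) + D{\left(-8 \right)}\right)^{3} = \left(\left(\frac{1}{34 + 21} + \frac{1}{9 - 48}\right) + 9 \sqrt{2 - 8}\right)^{3} = \left(\left(\frac{1}{55} + \frac{1}{-39}\right) + 9 \sqrt{-6}\right)^{3} = \left(\left(\frac{1}{55} - \frac{1}{39}\right) + 9 i \sqrt{6}\right)^{3} = \left(- \frac{16}{2145} + 9 i \sqrt{6}\right)^{3}$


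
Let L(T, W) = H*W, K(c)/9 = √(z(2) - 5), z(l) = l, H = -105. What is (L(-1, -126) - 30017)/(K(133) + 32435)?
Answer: -544486345/1052029468 + 151083*I*√3/1052029468 ≈ -0.51756 + 0.00024874*I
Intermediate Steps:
K(c) = 9*I*√3 (K(c) = 9*√(2 - 5) = 9*√(-3) = 9*(I*√3) = 9*I*√3)
L(T, W) = -105*W
(L(-1, -126) - 30017)/(K(133) + 32435) = (-105*(-126) - 30017)/(9*I*√3 + 32435) = (13230 - 30017)/(32435 + 9*I*√3) = -16787/(32435 + 9*I*√3)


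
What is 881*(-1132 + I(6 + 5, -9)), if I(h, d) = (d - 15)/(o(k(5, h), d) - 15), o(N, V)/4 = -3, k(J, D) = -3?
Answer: -8968580/9 ≈ -9.9651e+5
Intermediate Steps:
o(N, V) = -12 (o(N, V) = 4*(-3) = -12)
I(h, d) = 5/9 - d/27 (I(h, d) = (d - 15)/(-12 - 15) = (-15 + d)/(-27) = (-15 + d)*(-1/27) = 5/9 - d/27)
881*(-1132 + I(6 + 5, -9)) = 881*(-1132 + (5/9 - 1/27*(-9))) = 881*(-1132 + (5/9 + ⅓)) = 881*(-1132 + 8/9) = 881*(-10180/9) = -8968580/9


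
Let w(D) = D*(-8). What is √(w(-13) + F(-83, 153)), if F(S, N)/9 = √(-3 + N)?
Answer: √(104 + 45*√6) ≈ 14.636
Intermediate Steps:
w(D) = -8*D
F(S, N) = 9*√(-3 + N)
√(w(-13) + F(-83, 153)) = √(-8*(-13) + 9*√(-3 + 153)) = √(104 + 9*√150) = √(104 + 9*(5*√6)) = √(104 + 45*√6)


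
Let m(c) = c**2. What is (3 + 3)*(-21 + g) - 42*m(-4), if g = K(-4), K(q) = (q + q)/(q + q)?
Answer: -792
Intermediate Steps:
K(q) = 1 (K(q) = (2*q)/((2*q)) = (2*q)*(1/(2*q)) = 1)
g = 1
(3 + 3)*(-21 + g) - 42*m(-4) = (3 + 3)*(-21 + 1) - 42*(-4)**2 = 6*(-20) - 42*16 = -120 - 672 = -792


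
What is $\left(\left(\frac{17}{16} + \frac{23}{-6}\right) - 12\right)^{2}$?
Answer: $\frac{502681}{2304} \approx 218.18$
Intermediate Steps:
$\left(\left(\frac{17}{16} + \frac{23}{-6}\right) - 12\right)^{2} = \left(\left(17 \cdot \frac{1}{16} + 23 \left(- \frac{1}{6}\right)\right) - 12\right)^{2} = \left(\left(\frac{17}{16} - \frac{23}{6}\right) - 12\right)^{2} = \left(- \frac{133}{48} - 12\right)^{2} = \left(- \frac{709}{48}\right)^{2} = \frac{502681}{2304}$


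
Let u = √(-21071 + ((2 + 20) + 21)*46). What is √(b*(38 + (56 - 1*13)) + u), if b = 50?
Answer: √(4050 + I*√19093) ≈ 63.649 + 1.0855*I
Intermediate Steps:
u = I*√19093 (u = √(-21071 + (22 + 21)*46) = √(-21071 + 43*46) = √(-21071 + 1978) = √(-19093) = I*√19093 ≈ 138.18*I)
√(b*(38 + (56 - 1*13)) + u) = √(50*(38 + (56 - 1*13)) + I*√19093) = √(50*(38 + (56 - 13)) + I*√19093) = √(50*(38 + 43) + I*√19093) = √(50*81 + I*√19093) = √(4050 + I*√19093)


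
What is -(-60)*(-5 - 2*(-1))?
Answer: -180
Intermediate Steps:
-(-60)*(-5 - 2*(-1)) = -(-60)*(-5 + 2) = -(-60)*(-3) = -1*180 = -180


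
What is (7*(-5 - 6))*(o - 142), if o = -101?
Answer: 18711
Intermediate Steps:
(7*(-5 - 6))*(o - 142) = (7*(-5 - 6))*(-101 - 142) = (7*(-11))*(-243) = -77*(-243) = 18711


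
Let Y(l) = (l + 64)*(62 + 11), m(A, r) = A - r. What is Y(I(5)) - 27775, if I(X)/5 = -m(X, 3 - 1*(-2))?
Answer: -23103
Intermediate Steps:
I(X) = 25 - 5*X (I(X) = 5*(-(X - (3 - 1*(-2)))) = 5*(-(X - (3 + 2))) = 5*(-(X - 1*5)) = 5*(-(X - 5)) = 5*(-(-5 + X)) = 5*(5 - X) = 25 - 5*X)
Y(l) = 4672 + 73*l (Y(l) = (64 + l)*73 = 4672 + 73*l)
Y(I(5)) - 27775 = (4672 + 73*(25 - 5*5)) - 27775 = (4672 + 73*(25 - 25)) - 27775 = (4672 + 73*0) - 27775 = (4672 + 0) - 27775 = 4672 - 27775 = -23103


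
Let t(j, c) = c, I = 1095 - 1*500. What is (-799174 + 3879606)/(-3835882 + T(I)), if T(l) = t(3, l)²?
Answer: -3080432/3481857 ≈ -0.88471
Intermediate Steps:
I = 595 (I = 1095 - 500 = 595)
T(l) = l²
(-799174 + 3879606)/(-3835882 + T(I)) = (-799174 + 3879606)/(-3835882 + 595²) = 3080432/(-3835882 + 354025) = 3080432/(-3481857) = 3080432*(-1/3481857) = -3080432/3481857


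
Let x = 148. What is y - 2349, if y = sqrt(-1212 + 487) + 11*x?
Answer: -721 + 5*I*sqrt(29) ≈ -721.0 + 26.926*I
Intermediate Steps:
y = 1628 + 5*I*sqrt(29) (y = sqrt(-1212 + 487) + 11*148 = sqrt(-725) + 1628 = 5*I*sqrt(29) + 1628 = 1628 + 5*I*sqrt(29) ≈ 1628.0 + 26.926*I)
y - 2349 = (1628 + 5*I*sqrt(29)) - 2349 = -721 + 5*I*sqrt(29)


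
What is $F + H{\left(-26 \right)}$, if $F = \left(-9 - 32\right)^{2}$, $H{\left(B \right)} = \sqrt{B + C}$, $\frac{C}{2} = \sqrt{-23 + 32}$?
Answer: $1681 + 2 i \sqrt{5} \approx 1681.0 + 4.4721 i$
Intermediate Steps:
$C = 6$ ($C = 2 \sqrt{-23 + 32} = 2 \sqrt{9} = 2 \cdot 3 = 6$)
$H{\left(B \right)} = \sqrt{6 + B}$ ($H{\left(B \right)} = \sqrt{B + 6} = \sqrt{6 + B}$)
$F = 1681$ ($F = \left(-41\right)^{2} = 1681$)
$F + H{\left(-26 \right)} = 1681 + \sqrt{6 - 26} = 1681 + \sqrt{-20} = 1681 + 2 i \sqrt{5}$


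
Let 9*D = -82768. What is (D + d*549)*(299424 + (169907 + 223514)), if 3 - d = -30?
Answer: 55625060825/9 ≈ 6.1806e+9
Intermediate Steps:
d = 33 (d = 3 - 1*(-30) = 3 + 30 = 33)
D = -82768/9 (D = (⅑)*(-82768) = -82768/9 ≈ -9196.4)
(D + d*549)*(299424 + (169907 + 223514)) = (-82768/9 + 33*549)*(299424 + (169907 + 223514)) = (-82768/9 + 18117)*(299424 + 393421) = (80285/9)*692845 = 55625060825/9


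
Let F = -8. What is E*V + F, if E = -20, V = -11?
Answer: 212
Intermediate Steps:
E*V + F = -20*(-11) - 8 = 220 - 8 = 212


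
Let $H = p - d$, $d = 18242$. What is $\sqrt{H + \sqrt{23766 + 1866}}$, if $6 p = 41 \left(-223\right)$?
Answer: $\frac{\sqrt{-711570 + 432 \sqrt{178}}}{6} \approx 140.02 i$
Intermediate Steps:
$p = - \frac{9143}{6}$ ($p = \frac{41 \left(-223\right)}{6} = \frac{1}{6} \left(-9143\right) = - \frac{9143}{6} \approx -1523.8$)
$H = - \frac{118595}{6}$ ($H = - \frac{9143}{6} - 18242 = - \frac{118595}{6} \approx -19766.0$)
$\sqrt{H + \sqrt{23766 + 1866}} = \sqrt{- \frac{118595}{6} + \sqrt{23766 + 1866}} = \sqrt{- \frac{118595}{6} + \sqrt{25632}} = \sqrt{- \frac{118595}{6} + 12 \sqrt{178}}$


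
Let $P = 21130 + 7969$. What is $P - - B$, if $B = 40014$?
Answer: $69113$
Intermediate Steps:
$P = 29099$
$P - - B = 29099 - \left(-1\right) 40014 = 29099 - -40014 = 29099 + 40014 = 69113$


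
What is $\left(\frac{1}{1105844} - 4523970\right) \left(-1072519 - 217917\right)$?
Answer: $\frac{1613949944272771511}{276461} \approx 5.8379 \cdot 10^{12}$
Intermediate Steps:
$\left(\frac{1}{1105844} - 4523970\right) \left(-1072519 - 217917\right) = \left(\frac{1}{1105844} - 4523970\right) \left(-1290436\right) = \left(- \frac{5002805080679}{1105844}\right) \left(-1290436\right) = \frac{1613949944272771511}{276461}$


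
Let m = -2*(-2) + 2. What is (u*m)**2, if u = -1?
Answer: 36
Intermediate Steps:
m = 6 (m = 4 + 2 = 6)
(u*m)**2 = (-1*6)**2 = (-6)**2 = 36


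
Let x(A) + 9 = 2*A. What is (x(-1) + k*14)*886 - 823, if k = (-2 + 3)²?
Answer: 1835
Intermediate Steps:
k = 1 (k = 1² = 1)
x(A) = -9 + 2*A
(x(-1) + k*14)*886 - 823 = ((-9 + 2*(-1)) + 1*14)*886 - 823 = ((-9 - 2) + 14)*886 - 823 = (-11 + 14)*886 - 823 = 3*886 - 823 = 2658 - 823 = 1835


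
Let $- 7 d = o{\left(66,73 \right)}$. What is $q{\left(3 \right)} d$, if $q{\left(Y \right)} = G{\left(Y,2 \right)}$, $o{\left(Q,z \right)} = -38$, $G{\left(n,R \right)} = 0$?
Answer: $0$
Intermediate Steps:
$q{\left(Y \right)} = 0$
$d = \frac{38}{7}$ ($d = \left(- \frac{1}{7}\right) \left(-38\right) = \frac{38}{7} \approx 5.4286$)
$q{\left(3 \right)} d = 0 \cdot \frac{38}{7} = 0$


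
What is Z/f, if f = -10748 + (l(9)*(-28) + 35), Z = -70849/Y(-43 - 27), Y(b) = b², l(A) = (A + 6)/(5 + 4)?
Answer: 212547/158167100 ≈ 0.0013438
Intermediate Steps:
l(A) = ⅔ + A/9 (l(A) = (6 + A)/9 = (6 + A)*(⅑) = ⅔ + A/9)
Z = -70849/4900 (Z = -70849/(-43 - 27)² = -70849/((-70)²) = -70849/4900 ≈ -14.459)
f = -32279/3 (f = -10748 + ((⅔ + (⅑)*9)*(-28) + 35) = -10748 + ((⅔ + 1)*(-28) + 35) = -10748 + ((5/3)*(-28) + 35) = -10748 + (-140/3 + 35) = -10748 - 35/3 = -32279/3 ≈ -10760.)
Z/f = -70849/(4900*(-32279/3)) = -70849/4900*(-3/32279) = 212547/158167100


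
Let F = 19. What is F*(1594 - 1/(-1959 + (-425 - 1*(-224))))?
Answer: 65417779/2160 ≈ 30286.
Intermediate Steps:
F*(1594 - 1/(-1959 + (-425 - 1*(-224)))) = 19*(1594 - 1/(-1959 + (-425 - 1*(-224)))) = 19*(1594 - 1/(-1959 + (-425 + 224))) = 19*(1594 - 1/(-1959 - 201)) = 19*(1594 - 1/(-2160)) = 19*(1594 - 1*(-1/2160)) = 19*(1594 + 1/2160) = 19*(3443041/2160) = 65417779/2160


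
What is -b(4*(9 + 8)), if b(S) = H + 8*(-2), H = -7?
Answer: 23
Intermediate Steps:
b(S) = -23 (b(S) = -7 + 8*(-2) = -7 - 16 = -23)
-b(4*(9 + 8)) = -1*(-23) = 23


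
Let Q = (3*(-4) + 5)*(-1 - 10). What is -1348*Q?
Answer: -103796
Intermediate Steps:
Q = 77 (Q = (-12 + 5)*(-11) = -7*(-11) = 77)
-1348*Q = -1348*77 = -103796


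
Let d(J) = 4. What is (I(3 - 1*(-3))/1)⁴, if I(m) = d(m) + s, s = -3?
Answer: 1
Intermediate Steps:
I(m) = 1 (I(m) = 4 - 3 = 1)
(I(3 - 1*(-3))/1)⁴ = (1/1)⁴ = (1*1)⁴ = 1⁴ = 1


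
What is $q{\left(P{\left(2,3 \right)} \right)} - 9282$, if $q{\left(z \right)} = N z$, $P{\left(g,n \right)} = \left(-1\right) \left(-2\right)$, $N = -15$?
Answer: $-9312$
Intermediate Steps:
$P{\left(g,n \right)} = 2$
$q{\left(z \right)} = - 15 z$
$q{\left(P{\left(2,3 \right)} \right)} - 9282 = \left(-15\right) 2 - 9282 = -30 - 9282 = -9312$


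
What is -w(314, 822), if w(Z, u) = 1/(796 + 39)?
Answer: -1/835 ≈ -0.0011976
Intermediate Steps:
w(Z, u) = 1/835
-w(314, 822) = -1*1/835 = -1/835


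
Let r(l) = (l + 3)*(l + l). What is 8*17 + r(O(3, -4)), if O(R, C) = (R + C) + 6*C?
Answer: 1236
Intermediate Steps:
O(R, C) = R + 7*C (O(R, C) = (C + R) + 6*C = R + 7*C)
r(l) = 2*l*(3 + l) (r(l) = (3 + l)*(2*l) = 2*l*(3 + l))
8*17 + r(O(3, -4)) = 8*17 + 2*(3 + 7*(-4))*(3 + (3 + 7*(-4))) = 136 + 2*(3 - 28)*(3 + (3 - 28)) = 136 + 2*(-25)*(3 - 25) = 136 + 2*(-25)*(-22) = 136 + 1100 = 1236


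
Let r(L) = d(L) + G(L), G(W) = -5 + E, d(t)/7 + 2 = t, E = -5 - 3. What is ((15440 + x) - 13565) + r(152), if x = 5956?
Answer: 8868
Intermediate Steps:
E = -8
d(t) = -14 + 7*t
G(W) = -13 (G(W) = -5 - 8 = -13)
r(L) = -27 + 7*L (r(L) = (-14 + 7*L) - 13 = -27 + 7*L)
((15440 + x) - 13565) + r(152) = ((15440 + 5956) - 13565) + (-27 + 7*152) = (21396 - 13565) + (-27 + 1064) = 7831 + 1037 = 8868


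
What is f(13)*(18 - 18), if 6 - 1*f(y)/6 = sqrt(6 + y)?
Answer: 0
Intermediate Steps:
f(y) = 36 - 6*sqrt(6 + y)
f(13)*(18 - 18) = (36 - 6*sqrt(6 + 13))*(18 - 18) = (36 - 6*sqrt(19))*0 = 0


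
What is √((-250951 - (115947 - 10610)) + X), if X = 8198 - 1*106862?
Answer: 2*I*√113738 ≈ 674.5*I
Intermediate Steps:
X = -98664 (X = 8198 - 106862 = -98664)
√((-250951 - (115947 - 10610)) + X) = √((-250951 - (115947 - 10610)) - 98664) = √((-250951 - 1*105337) - 98664) = √((-250951 - 105337) - 98664) = √(-356288 - 98664) = √(-454952) = 2*I*√113738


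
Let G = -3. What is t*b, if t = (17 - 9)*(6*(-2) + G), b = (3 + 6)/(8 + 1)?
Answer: -120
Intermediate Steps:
b = 1 (b = 9/9 = 9*(1/9) = 1)
t = -120 (t = (17 - 9)*(6*(-2) - 3) = 8*(-12 - 3) = 8*(-15) = -120)
t*b = -120*1 = -120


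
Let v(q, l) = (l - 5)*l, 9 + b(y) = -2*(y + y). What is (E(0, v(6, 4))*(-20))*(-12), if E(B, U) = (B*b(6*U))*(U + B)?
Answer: 0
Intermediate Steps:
b(y) = -9 - 4*y (b(y) = -9 - 2*(y + y) = -9 - 4*y)
v(q, l) = l*(-5 + l) (v(q, l) = (-5 + l)*l = l*(-5 + l))
E(B, U) = B*(-9 - 24*U)*(B + U) (E(B, U) = (B*(-9 - 24*U))*(U + B) = (B*(-9 - 24*U))*(B + U) = B*(-9 - 24*U)*(B + U))
(E(0, v(6, 4))*(-20))*(-12) = (-3*0*(3 + 8*(4*(-5 + 4)))*(0 + 4*(-5 + 4))*(-20))*(-12) = (-3*0*(3 + 8*(4*(-1)))*(0 + 4*(-1))*(-20))*(-12) = (-3*0*(3 + 8*(-4))*(0 - 4)*(-20))*(-12) = (-3*0*(3 - 32)*(-4)*(-20))*(-12) = (-3*0*(-29)*(-4)*(-20))*(-12) = (0*(-20))*(-12) = 0*(-12) = 0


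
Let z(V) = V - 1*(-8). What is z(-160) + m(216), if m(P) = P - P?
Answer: -152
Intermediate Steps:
z(V) = 8 + V (z(V) = V + 8 = 8 + V)
m(P) = 0
z(-160) + m(216) = (8 - 160) + 0 = -152 + 0 = -152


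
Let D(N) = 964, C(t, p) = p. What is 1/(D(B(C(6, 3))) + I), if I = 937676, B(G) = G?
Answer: 1/938640 ≈ 1.0654e-6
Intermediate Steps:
1/(D(B(C(6, 3))) + I) = 1/(964 + 937676) = 1/938640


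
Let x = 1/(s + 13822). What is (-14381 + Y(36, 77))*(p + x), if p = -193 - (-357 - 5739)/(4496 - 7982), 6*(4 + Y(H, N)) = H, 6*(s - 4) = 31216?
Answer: 92877154158909/33166966 ≈ 2.8003e+6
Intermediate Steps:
s = 15620/3 (s = 4 + (⅙)*31216 = 4 + 15608/3 = 15620/3 ≈ 5206.7)
x = 3/57086 (x = 1/(15620/3 + 13822) = 1/(57086/3) = 3/57086 ≈ 5.2552e-5)
Y(H, N) = -4 + H/6
p = -113149/581 (p = -193 - (-6096)/(-3486) = -193 - (-6096)*(-1)/3486 = -193 - 1*1016/581 = -193 - 1016/581 = -113149/581 ≈ -194.75)
(-14381 + Y(36, 77))*(p + x) = (-14381 + (-4 + (⅙)*36))*(-113149/581 + 3/57086) = (-14381 + (-4 + 6))*(-6459222071/33166966) = (-14381 + 2)*(-6459222071/33166966) = -14379*(-6459222071/33166966) = 92877154158909/33166966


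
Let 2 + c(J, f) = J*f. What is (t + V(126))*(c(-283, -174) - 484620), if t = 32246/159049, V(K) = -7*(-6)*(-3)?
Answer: 791913790240/14459 ≈ 5.4770e+7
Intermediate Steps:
V(K) = -126 (V(K) = 42*(-3) = -126)
t = 32246/159049 (t = 32246*(1/159049) = 32246/159049 ≈ 0.20274)
c(J, f) = -2 + J*f
(t + V(126))*(c(-283, -174) - 484620) = (32246/159049 - 126)*((-2 - 283*(-174)) - 484620) = -20007928*((-2 + 49242) - 484620)/159049 = -20007928*(49240 - 484620)/159049 = -20007928/159049*(-435380) = 791913790240/14459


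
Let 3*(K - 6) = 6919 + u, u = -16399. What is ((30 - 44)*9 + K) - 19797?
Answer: -23077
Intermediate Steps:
K = -3154 (K = 6 + (6919 - 16399)/3 = 6 + (⅓)*(-9480) = 6 - 3160 = -3154)
((30 - 44)*9 + K) - 19797 = ((30 - 44)*9 - 3154) - 19797 = (-14*9 - 3154) - 19797 = (-126 - 3154) - 19797 = -3280 - 19797 = -23077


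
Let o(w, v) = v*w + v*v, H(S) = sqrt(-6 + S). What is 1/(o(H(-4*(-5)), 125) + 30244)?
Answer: 45869/2103746411 - 125*sqrt(14)/2103746411 ≈ 2.1581e-5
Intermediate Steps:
o(w, v) = v**2 + v*w (o(w, v) = v*w + v**2 = v**2 + v*w)
1/(o(H(-4*(-5)), 125) + 30244) = 1/(125*(125 + sqrt(-6 - 4*(-5))) + 30244) = 1/(125*(125 + sqrt(-6 + 20)) + 30244) = 1/(125*(125 + sqrt(14)) + 30244) = 1/((15625 + 125*sqrt(14)) + 30244) = 1/(45869 + 125*sqrt(14))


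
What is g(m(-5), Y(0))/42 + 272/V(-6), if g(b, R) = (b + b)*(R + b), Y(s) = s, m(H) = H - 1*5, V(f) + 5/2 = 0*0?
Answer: -10924/105 ≈ -104.04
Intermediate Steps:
V(f) = -5/2 (V(f) = -5/2 + 0*0 = -5/2 + 0 = -5/2)
m(H) = -5 + H (m(H) = H - 5 = -5 + H)
g(b, R) = 2*b*(R + b) (g(b, R) = (2*b)*(R + b) = 2*b*(R + b))
g(m(-5), Y(0))/42 + 272/V(-6) = (2*(-5 - 5)*(0 + (-5 - 5)))/42 + 272/(-5/2) = (2*(-10)*(0 - 10))*(1/42) + 272*(-2/5) = (2*(-10)*(-10))*(1/42) - 544/5 = 200*(1/42) - 544/5 = 100/21 - 544/5 = -10924/105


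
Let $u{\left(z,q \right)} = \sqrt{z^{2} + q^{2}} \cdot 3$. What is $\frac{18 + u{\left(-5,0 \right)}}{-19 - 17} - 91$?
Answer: $- \frac{1103}{12} \approx -91.917$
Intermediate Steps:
$u{\left(z,q \right)} = 3 \sqrt{q^{2} + z^{2}}$ ($u{\left(z,q \right)} = \sqrt{q^{2} + z^{2}} \cdot 3 = 3 \sqrt{q^{2} + z^{2}}$)
$\frac{18 + u{\left(-5,0 \right)}}{-19 - 17} - 91 = \frac{18 + 3 \sqrt{0^{2} + \left(-5\right)^{2}}}{-19 - 17} - 91 = \frac{18 + 3 \sqrt{0 + 25}}{-36} - 91 = \left(18 + 3 \sqrt{25}\right) \left(- \frac{1}{36}\right) - 91 = \left(18 + 3 \cdot 5\right) \left(- \frac{1}{36}\right) - 91 = \left(18 + 15\right) \left(- \frac{1}{36}\right) - 91 = 33 \left(- \frac{1}{36}\right) - 91 = - \frac{11}{12} - 91 = - \frac{1103}{12}$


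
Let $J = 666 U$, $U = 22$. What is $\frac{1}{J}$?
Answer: $\frac{1}{14652} \approx 6.825 \cdot 10^{-5}$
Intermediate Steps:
$J = 14652$ ($J = 666 \cdot 22 = 14652$)
$\frac{1}{J} = \frac{1}{14652}$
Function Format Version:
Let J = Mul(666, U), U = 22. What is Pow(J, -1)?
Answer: Rational(1, 14652) ≈ 6.8250e-5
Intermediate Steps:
J = 14652 (J = Mul(666, 22) = 14652)
Pow(J, -1) = Pow(14652, -1) = Rational(1, 14652)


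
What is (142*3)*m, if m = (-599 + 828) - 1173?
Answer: -402144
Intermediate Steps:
m = -944 (m = 229 - 1173 = -944)
(142*3)*m = (142*3)*(-944) = 426*(-944) = -402144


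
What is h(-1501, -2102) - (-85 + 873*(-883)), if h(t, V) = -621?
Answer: 770323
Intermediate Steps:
h(-1501, -2102) - (-85 + 873*(-883)) = -621 - (-85 + 873*(-883)) = -621 - (-85 - 770859) = -621 - 1*(-770944) = -621 + 770944 = 770323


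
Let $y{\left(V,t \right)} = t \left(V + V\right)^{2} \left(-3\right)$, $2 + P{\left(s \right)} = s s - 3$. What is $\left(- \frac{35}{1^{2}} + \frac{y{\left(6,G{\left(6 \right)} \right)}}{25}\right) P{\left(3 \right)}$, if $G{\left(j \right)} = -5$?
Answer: $\frac{1028}{5} \approx 205.6$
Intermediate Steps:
$P{\left(s \right)} = -5 + s^{2}$ ($P{\left(s \right)} = -2 + \left(s s - 3\right) = -2 + \left(s^{2} - 3\right) = -2 + \left(-3 + s^{2}\right) = -5 + s^{2}$)
$y{\left(V,t \right)} = - 12 t V^{2}$ ($y{\left(V,t \right)} = t \left(2 V\right)^{2} \left(-3\right) = t 4 V^{2} \left(-3\right) = 4 t V^{2} \left(-3\right) = - 12 t V^{2}$)
$\left(- \frac{35}{1^{2}} + \frac{y{\left(6,G{\left(6 \right)} \right)}}{25}\right) P{\left(3 \right)} = \left(- \frac{35}{1^{2}} + \frac{\left(-12\right) \left(-5\right) 6^{2}}{25}\right) \left(-5 + 3^{2}\right) = \left(- \frac{35}{1} + \left(-12\right) \left(-5\right) 36 \cdot \frac{1}{25}\right) \left(-5 + 9\right) = \left(\left(-35\right) 1 + 2160 \cdot \frac{1}{25}\right) 4 = \left(-35 + \frac{432}{5}\right) 4 = \frac{257}{5} \cdot 4 = \frac{1028}{5}$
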